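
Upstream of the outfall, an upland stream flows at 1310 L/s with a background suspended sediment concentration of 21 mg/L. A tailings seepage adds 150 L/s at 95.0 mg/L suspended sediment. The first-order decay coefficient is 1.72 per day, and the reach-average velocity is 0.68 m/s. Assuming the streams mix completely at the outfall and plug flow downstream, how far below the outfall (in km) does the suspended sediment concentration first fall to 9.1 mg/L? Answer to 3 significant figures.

39.1 km

After mixing, C = (1310·21.00 + 150.0·95.00) / 1460 = 41760/1460 = 28.60 mg/L.
Set 28.60·exp(−k·t) = 9.1 → t = ln(28.60/9.1)/k = 57530 s = 15.98 h.
Distance = v·t = 0.68·57530 = 39120 m = 39.12 km.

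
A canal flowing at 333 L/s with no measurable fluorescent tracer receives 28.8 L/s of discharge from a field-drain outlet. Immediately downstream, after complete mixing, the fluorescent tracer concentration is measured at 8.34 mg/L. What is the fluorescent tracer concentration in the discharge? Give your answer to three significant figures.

105 mg/L

Mass balance: 333.0·0 + 28.80·Cₑ = 361.8·8.340
→ Cₑ = (361.8·8.340 − 333.0·0) / 28.80 = 104.8 mg/L.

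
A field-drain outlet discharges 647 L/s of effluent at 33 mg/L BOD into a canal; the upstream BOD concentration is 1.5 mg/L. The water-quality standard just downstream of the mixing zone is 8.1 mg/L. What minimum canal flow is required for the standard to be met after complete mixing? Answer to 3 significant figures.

2440 L/s

Set C_mix = 8.1: (Q·1.500 + 647.0·33.00) / (Q + 647.0) = 8.1
→ Q = 647.0·(33.00 − 8.1)/(8.1 − 1.500) = 2441 L/s.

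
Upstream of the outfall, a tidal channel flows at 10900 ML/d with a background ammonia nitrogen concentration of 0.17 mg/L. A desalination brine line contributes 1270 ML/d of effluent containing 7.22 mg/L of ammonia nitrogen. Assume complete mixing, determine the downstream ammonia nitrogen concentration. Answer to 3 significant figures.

0.906 mg/L

Mass balance: C = (10900·0.1700 + 1270·7.220) / 12170 = 11020/12170 = 0.9057 mg/L.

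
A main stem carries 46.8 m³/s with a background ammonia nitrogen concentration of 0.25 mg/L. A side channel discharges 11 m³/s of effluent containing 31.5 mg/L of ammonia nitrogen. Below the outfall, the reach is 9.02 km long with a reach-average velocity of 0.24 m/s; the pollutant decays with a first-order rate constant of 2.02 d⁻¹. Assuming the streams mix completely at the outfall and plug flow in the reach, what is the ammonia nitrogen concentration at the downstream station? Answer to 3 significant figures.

Mixed concentration C = ΣQC/ΣQ = (46.80·0.2500 + 11.00·31.50) / 57.80 = 358.2/57.80 = 6.197 mg/L.
Travel time t = 9.02·1000 / 0.24 = 37580 s = 10.44 h.
Applying C = C₀e^(−kt): 6.197 × 0.4153 = 2.574 mg/L.

2.57 mg/L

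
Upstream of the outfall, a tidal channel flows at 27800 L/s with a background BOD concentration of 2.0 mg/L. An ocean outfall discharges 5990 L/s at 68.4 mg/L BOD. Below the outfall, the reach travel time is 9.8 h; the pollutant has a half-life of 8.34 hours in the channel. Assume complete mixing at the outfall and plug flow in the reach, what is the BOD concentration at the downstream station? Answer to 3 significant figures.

6.10 mg/L

Mixed concentration C = ΣQC/ΣQ = (27800·2.000 + 5990·68.40) / 33790 = 465300/33790 = 13.77 mg/L.
Half-life 8.34 h → k = ln 2 / 8.34 = 0.08311 h⁻¹ = 1.995 d⁻¹.
Applying C = C₀e^(−kt): 13.77 × 0.4429 = 6.099 mg/L.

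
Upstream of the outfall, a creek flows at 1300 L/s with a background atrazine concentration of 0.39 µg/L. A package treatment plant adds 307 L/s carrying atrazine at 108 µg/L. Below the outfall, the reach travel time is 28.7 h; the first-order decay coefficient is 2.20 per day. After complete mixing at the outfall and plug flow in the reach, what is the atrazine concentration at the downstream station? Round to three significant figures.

Mass balance: C = (1300·0.3900 + 307.0·108.0) / 1607 = 33660/1607 = 20.95 µg/L.
Decay over the reach: 20.95·exp(−kt) = 20.95·0.07202 = 1.509 µg/L.

1.51 µg/L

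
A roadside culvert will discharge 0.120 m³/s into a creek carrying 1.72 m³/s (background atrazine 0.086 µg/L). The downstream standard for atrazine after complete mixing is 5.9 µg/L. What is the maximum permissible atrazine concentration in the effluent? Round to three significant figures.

89.2 µg/L

At the limit, (Qr·Cr + Qe·Cₑ)/(Qr + Qe) = 5.9:
Cₑ = (1.840·5.9 − 1.720·0.08600) / 0.1200 = 89.23 µg/L.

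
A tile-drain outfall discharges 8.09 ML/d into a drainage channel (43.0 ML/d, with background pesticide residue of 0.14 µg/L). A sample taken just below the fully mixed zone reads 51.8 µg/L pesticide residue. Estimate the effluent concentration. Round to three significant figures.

326 µg/L

Mass balance: 43.00·0.1400 + 8.090·Cₑ = 51.09·51.80
→ Cₑ = (51.09·51.80 − 43.00·0.1400) / 8.090 = 326.4 µg/L.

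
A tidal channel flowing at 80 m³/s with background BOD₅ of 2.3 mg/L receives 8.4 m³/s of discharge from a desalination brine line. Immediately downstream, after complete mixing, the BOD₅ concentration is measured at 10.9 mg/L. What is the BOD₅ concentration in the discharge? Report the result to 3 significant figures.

92.8 mg/L

Mass balance: 80.00·2.300 + 8.400·Cₑ = 88.40·10.90
→ Cₑ = (88.40·10.90 − 80.00·2.300) / 8.400 = 92.80 mg/L.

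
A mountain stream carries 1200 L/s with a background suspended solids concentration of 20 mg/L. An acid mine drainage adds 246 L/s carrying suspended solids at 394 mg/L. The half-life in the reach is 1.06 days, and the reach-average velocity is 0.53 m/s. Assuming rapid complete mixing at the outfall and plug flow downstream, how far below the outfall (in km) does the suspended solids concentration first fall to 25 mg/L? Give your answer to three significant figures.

Mass balance: C = (1200·20.00 + 246.0·394.0) / 1446 = 120900/1446 = 83.63 mg/L.
Half-life 1.06 d → k = ln 2 / 1.06 = 0.6539 d⁻¹.
Set 83.63·exp(−k·t) = 25 → t = ln(83.63/25)/k = 159500 s = 44.32 h.
Distance = v·t = 0.53·159500 = 84560 m = 84.56 km.

84.6 km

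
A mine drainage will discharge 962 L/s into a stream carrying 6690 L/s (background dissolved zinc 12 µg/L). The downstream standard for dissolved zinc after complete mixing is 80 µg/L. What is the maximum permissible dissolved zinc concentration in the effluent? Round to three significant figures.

At the limit, (Qr·Cr + Qe·Cₑ)/(Qr + Qe) = 80:
Cₑ = (7652·80 − 6690·12.00) / 962.0 = 552.9 µg/L.

553 µg/L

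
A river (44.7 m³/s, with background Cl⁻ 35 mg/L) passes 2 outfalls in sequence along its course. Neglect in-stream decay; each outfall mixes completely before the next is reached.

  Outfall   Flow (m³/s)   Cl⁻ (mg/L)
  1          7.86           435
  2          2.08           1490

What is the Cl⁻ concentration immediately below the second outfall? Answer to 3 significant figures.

Outfall 1: combined Q = 52.56 m³/s; C = (44.70·35.00 + 7.860·435.0)/52.56 = 94.82 mg/L.
Outfall 2: combined Q = 54.64 m³/s; C = (52.56·94.82 + 2.080·1490)/54.64 = 147.9 mg/L.

148 mg/L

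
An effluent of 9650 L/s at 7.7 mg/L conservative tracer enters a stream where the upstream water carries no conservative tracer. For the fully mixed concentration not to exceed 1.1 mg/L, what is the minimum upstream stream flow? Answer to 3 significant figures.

57900 L/s

Set C_mix = 1.1: (Q·0 + 9650·7.700) / (Q + 9650) = 1.1
→ Q = 9650·(7.700 − 1.1)/(1.1 − 0) = 57900 L/s.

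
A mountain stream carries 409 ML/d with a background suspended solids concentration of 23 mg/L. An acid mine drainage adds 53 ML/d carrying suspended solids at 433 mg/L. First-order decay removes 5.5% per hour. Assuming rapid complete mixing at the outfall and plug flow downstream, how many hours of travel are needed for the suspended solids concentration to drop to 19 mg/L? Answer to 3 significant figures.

Flow-weighted average: C = (409.0·23.00 + 53.00·433.0) / 462.0 = 32360/462.0 = 70.03 mg/L.
5.5%/h lost → k = −ln(1 − 0.055) = 0.05657 h⁻¹.
70.03·exp(−k·t) = 19 → t = ln(70.03/19)/k = 83020 s = 23.06 h.

23.1 h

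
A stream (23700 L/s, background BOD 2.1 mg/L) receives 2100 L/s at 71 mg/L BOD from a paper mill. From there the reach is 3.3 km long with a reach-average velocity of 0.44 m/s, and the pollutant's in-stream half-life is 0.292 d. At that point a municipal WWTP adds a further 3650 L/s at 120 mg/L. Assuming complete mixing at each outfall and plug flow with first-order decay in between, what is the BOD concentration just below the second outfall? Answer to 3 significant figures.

After mixing, C = (23700·2.100 + 2100·71.00) / 25800 = 198900/25800 = 7.708 mg/L; combined flow 25800 L/s.
Travel time t = 3.3·1000 / 0.44 = 7500 s = 2.083 h.
Half-life 0.292 d → k = ln 2 / 0.292 = 2.374 d⁻¹.
After decay, C = 7.708 × e^(−kt) = 7.708 × 0.8138 = 6.273 mg/L.
Second outfall: C = (25800·6.273 + 3650·120.0)/29450 = 20.37 mg/L.

20.4 mg/L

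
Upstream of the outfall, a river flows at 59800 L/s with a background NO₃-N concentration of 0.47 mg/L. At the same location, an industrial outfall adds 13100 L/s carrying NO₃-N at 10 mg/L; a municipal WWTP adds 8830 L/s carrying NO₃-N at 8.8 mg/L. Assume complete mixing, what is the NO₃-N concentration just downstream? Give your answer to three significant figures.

After mixing, C = (59800·0.4700 + 13100·10.00 + 8830·8.800) / 81730 = 236800/81730 = 2.897 mg/L.

2.90 mg/L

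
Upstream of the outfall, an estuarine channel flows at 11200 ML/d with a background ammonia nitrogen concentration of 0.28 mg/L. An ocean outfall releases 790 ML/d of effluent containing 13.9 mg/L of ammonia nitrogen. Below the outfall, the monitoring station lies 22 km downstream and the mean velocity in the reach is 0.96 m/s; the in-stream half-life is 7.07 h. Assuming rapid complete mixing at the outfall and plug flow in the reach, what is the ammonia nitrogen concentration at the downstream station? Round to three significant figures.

Flow-weighted average: C = (11200·0.2800 + 790.0·13.90) / 11990 = 14120/11990 = 1.177 mg/L.
Travel time t = 22·1000 / 0.96 = 22920 s = 6.366 h.
Half-life 7.07 h → k = ln 2 / 7.07 = 0.09804 h⁻¹ = 2.353 d⁻¹.
First-order decay: C = 1.177·exp(−k·t) = 1.177·0.5357 = 0.6308 mg/L.

0.631 mg/L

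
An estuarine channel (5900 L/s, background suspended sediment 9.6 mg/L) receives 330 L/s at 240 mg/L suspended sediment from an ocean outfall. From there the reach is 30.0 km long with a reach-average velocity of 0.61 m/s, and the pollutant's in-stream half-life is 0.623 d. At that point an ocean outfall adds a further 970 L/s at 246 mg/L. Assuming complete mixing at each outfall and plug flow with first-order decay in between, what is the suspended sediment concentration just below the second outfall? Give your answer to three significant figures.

Flow-weighted average: C = (5900·9.600 + 330.0·240.0) / 6230 = 135800/6230 = 21.80 mg/L; combined flow 6230 L/s.
Travel time t = 30.0·1000 / 0.61 = 49180 s = 13.66 h.
Half-life 0.623 d → k = ln 2 / 0.623 = 1.113 d⁻¹.
Applying C = C₀e^(−kt): 21.80 × 0.5308 = 11.57 mg/L.
Second outfall: C = (6230·11.57 + 970.0·246.0)/7200 = 43.16 mg/L.

43.2 mg/L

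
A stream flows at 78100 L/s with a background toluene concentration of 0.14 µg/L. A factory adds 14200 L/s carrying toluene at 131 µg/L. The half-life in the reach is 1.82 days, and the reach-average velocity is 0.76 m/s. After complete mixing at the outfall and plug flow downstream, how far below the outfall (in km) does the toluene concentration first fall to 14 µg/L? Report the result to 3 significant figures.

Mixed concentration C = ΣQC/ΣQ = (78100·0.1400 + 14200·131.0) / 92300 = 1871000/92300 = 20.27 µg/L.
Half-life 1.82 d → k = ln 2 / 1.82 = 0.3809 d⁻¹.
Set 20.27·exp(−k·t) = 14 → t = ln(20.27/14)/k = 83980 s = 23.33 h.
Distance = v·t = 0.76·83980 = 63830 m = 63.83 km.

63.8 km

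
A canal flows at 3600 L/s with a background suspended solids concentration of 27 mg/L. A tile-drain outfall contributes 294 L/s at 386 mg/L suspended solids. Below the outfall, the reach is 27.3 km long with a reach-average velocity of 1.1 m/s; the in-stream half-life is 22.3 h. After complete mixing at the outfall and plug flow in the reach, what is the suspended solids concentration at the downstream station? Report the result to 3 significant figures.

Mixed concentration C = ΣQC/ΣQ = (3600·27.00 + 294.0·386.0) / 3894 = 210700/3894 = 54.10 mg/L.
Travel time t = 27.3·1000 / 1.1 = 24820 s = 6.894 h.
Half-life 22.3 h → k = ln 2 / 22.3 = 0.03108 h⁻¹ = 0.7460 d⁻¹.
First-order decay: C = 54.10·exp(−k·t) = 54.10·0.8071 = 43.67 mg/L.

43.7 mg/L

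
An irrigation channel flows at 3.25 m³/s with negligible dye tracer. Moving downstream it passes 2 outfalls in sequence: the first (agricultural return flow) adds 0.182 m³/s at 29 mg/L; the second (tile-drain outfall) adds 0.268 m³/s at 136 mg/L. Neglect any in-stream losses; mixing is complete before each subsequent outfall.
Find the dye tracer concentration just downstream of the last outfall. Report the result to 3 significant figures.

Below outfall 1: Q → 3.432 m³/s, C = (3.250·0 + 0.1820·29.00)/3.432 = 1.538 mg/L.
Below outfall 2: Q → 3.700 m³/s, C = (3.432·1.538 + 0.2680·136.0)/3.700 = 11.28 mg/L.

11.3 mg/L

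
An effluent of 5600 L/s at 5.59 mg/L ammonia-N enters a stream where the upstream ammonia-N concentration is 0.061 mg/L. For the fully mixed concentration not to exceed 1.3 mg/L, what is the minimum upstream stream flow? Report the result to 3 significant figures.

19400 L/s

Set C_mix = 1.3: (Q·0.06100 + 5600·5.590) / (Q + 5600) = 1.3
→ Q = 5600·(5.590 − 1.3)/(1.3 − 0.06100) = 19390 L/s.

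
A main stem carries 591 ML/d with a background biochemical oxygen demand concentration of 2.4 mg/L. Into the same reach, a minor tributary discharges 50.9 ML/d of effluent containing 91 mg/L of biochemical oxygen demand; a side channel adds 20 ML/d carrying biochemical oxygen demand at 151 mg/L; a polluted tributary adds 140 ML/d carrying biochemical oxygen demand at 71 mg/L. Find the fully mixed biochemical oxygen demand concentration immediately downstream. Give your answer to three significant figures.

Conservation of mass: C = (591.0·2.400 + 50.90·91.00 + 20.00·151.0 + 140.0·71.00) / 801.9 = 19010/801.9 = 23.71 mg/L.

23.7 mg/L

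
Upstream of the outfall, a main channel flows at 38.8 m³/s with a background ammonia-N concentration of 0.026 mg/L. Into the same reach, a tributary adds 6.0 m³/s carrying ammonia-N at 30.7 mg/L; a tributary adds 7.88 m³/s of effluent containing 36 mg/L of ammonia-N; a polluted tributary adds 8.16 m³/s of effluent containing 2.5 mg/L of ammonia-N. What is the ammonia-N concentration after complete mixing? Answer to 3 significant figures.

Conservation of mass: C = (38.80·0.02600 + 6.000·30.70 + 7.880·36.00 + 8.160·2.500) / 60.84 = 489.3/60.84 = 8.042 mg/L.

8.04 mg/L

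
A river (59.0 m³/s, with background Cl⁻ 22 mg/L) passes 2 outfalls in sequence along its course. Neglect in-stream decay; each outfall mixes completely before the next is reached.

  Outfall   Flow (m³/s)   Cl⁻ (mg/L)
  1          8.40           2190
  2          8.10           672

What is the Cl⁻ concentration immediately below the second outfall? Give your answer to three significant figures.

333 mg/L

After outfall 1: Q = 59.00 + 8.400 = 67.40 m³/s; C = (59.00·22.00 + 8.400·2190)/67.40 = 292.2 mg/L.
After outfall 2: Q = 67.40 + 8.100 = 75.50 m³/s; C = (67.40·292.2 + 8.100·672.0)/75.50 = 332.9 mg/L.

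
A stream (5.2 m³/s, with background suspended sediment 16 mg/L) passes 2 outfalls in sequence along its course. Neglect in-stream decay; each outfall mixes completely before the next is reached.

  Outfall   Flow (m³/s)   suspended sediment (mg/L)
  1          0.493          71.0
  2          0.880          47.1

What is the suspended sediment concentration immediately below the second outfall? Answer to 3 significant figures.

24.3 mg/L

After outfall 1: Q = 5.200 + 0.4930 = 5.693 m³/s; C = (5.200·16.00 + 0.4930·71.00)/5.693 = 20.76 mg/L.
After outfall 2: Q = 5.693 + 0.8800 = 6.573 m³/s; C = (5.693·20.76 + 0.8800·47.10)/6.573 = 24.29 mg/L.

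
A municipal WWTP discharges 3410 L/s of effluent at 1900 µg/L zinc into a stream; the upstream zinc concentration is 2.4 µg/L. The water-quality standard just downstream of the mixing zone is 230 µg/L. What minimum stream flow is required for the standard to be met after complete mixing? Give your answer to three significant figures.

25000 L/s

Set C_mix = 230: (Q·2.400 + 3410·1900) / (Q + 3410) = 230
→ Q = 3410·(1900 − 230)/(230 − 2.400) = 25020 L/s.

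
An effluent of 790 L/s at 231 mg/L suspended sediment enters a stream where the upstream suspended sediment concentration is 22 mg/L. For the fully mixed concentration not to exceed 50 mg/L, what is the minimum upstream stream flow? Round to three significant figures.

5110 L/s

Set C_mix = 50: (Q·22.00 + 790.0·231.0) / (Q + 790.0) = 50
→ Q = 790.0·(231.0 − 50)/(50 − 22.00) = 5107 L/s.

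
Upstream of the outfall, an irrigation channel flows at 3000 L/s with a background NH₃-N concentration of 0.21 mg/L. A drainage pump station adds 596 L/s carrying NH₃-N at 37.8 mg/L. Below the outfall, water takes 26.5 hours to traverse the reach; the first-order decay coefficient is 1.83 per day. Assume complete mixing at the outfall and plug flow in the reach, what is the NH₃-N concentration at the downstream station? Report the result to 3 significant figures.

After mixing, C = (3000·0.2100 + 596.0·37.80) / 3596 = 23160/3596 = 6.440 mg/L.
Decay over the reach: 6.440·exp(−kt) = 6.440·0.1326 = 0.8538 mg/L.

0.854 mg/L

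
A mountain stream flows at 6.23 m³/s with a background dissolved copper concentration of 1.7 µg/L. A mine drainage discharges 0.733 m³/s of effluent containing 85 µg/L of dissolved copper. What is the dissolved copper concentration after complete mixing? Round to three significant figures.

10.5 µg/L

Conservation of mass: C = (6.230·1.700 + 0.7330·85.00) / 6.963 = 72.90/6.963 = 10.47 µg/L.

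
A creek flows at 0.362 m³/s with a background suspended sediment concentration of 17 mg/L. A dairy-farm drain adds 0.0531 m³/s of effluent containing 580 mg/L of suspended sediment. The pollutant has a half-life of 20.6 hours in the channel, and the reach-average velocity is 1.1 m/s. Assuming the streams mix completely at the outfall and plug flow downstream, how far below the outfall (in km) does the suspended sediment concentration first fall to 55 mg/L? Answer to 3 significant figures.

Mixed concentration C = ΣQC/ΣQ = (0.3620·17.00 + 0.05310·580.0) / 0.4151 = 36.95/0.4151 = 89.02 mg/L.
Half-life 20.6 h → k = ln 2 / 20.6 = 0.03365 h⁻¹ = 0.8076 d⁻¹.
Set 89.02·exp(−k·t) = 55 → t = ln(89.02/55)/k = 51520 s = 14.31 h.
Distance = v·t = 1.1·51520 = 56670 m = 56.67 km.

56.7 km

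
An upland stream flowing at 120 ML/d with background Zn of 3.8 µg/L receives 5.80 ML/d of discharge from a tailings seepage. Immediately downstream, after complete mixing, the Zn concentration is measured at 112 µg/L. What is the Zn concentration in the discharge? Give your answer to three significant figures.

Mass balance: 120.0·3.800 + 5.800·Cₑ = 125.8·112.0
→ Cₑ = (125.8·112.0 − 120.0·3.800) / 5.800 = 2351 µg/L.

2350 µg/L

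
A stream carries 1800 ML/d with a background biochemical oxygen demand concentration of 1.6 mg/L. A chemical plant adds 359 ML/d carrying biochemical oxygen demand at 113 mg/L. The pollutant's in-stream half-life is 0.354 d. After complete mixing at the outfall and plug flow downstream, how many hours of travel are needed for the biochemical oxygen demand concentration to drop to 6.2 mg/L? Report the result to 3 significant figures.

14.4 h

Conservation of mass: C = (1800·1.600 + 359.0·113.0) / 2159 = 43450/2159 = 20.12 mg/L.
Half-life 0.354 d → k = ln 2 / 0.354 = 1.958 d⁻¹.
20.12·exp(−k·t) = 6.2 → t = ln(20.12/6.2)/k = 51950 s = 14.43 h.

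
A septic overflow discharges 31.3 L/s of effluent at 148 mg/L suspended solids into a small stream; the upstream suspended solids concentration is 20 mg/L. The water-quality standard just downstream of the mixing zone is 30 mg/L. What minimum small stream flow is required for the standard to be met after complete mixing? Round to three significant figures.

Set C_mix = 30: (Q·20.00 + 31.30·148.0) / (Q + 31.30) = 30
→ Q = 31.30·(148.0 − 30)/(30 − 20.00) = 369.3 L/s.

369 L/s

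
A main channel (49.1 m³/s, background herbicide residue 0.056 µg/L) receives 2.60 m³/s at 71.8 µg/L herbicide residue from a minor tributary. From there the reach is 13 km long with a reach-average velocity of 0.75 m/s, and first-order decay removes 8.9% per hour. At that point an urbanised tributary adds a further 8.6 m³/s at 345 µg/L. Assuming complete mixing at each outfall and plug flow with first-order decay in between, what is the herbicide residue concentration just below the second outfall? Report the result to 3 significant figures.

Flow-weighted average: C = (49.10·0.05600 + 2.600·71.80) / 51.70 = 189.4/51.70 = 3.664 µg/L; combined flow 51.70 m³/s.
Travel time t = 13·1000 / 0.75 = 17330 s = 4.815 h.
8.9%/h lost → k = −ln(1 − 0.089) = 0.09321 h⁻¹.
Decay over the reach: 3.664·exp(−kt) = 3.664·0.6384 = 2.339 µg/L.
Second outfall: C = (51.70·2.339 + 8.600·345.0)/60.30 = 51.21 µg/L.

51.2 µg/L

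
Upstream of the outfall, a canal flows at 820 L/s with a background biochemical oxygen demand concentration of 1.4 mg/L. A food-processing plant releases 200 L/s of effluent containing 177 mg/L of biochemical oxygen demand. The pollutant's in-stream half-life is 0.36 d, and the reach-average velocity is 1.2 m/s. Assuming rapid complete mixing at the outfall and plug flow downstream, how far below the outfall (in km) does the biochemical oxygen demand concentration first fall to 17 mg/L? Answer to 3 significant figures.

40.1 km

Conservation of mass: C = (820.0·1.400 + 200.0·177.0) / 1020 = 36550/1020 = 35.83 mg/L.
Half-life 0.36 d → k = ln 2 / 0.36 = 1.925 d⁻¹.
Set 35.83·exp(−k·t) = 17 → t = ln(35.83/17)/k = 33460 s = 9.294 h.
Distance = v·t = 1.2·33460 = 40150 m = 40.15 km.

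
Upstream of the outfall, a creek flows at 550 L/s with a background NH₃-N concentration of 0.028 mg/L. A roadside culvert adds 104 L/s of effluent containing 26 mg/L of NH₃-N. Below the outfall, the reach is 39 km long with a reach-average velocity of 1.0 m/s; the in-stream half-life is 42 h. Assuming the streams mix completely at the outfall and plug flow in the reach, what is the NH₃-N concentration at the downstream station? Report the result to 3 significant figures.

Mixed concentration C = ΣQC/ΣQ = (550.0·0.02800 + 104.0·26.00) / 654.0 = 2719/654.0 = 4.158 mg/L.
Travel time t = 39·1000 / 1.0 = 39000 s = 10.83 h.
Half-life 42 h → k = ln 2 / 42 = 0.01650 h⁻¹ = 0.3961 d⁻¹.
First-order decay: C = 4.158·exp(−k·t) = 4.158·0.8363 = 3.477 mg/L.

3.48 mg/L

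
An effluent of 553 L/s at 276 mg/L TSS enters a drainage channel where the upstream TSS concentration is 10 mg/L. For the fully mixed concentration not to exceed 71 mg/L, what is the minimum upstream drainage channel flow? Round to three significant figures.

Set C_mix = 71: (Q·10.00 + 553.0·276.0) / (Q + 553.0) = 71
→ Q = 553.0·(276.0 − 71)/(71 − 10.00) = 1858 L/s.

1860 L/s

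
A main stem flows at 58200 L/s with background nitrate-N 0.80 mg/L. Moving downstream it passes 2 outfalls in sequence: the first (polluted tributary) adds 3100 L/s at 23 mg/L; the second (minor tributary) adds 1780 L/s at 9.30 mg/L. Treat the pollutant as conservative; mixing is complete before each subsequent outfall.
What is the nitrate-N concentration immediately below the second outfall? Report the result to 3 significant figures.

Below outfall 1: Q → 61300 L/s, C = (58200·0.8000 + 3100·23.00)/61300 = 1.923 mg/L.
Below outfall 2: Q → 63080 L/s, C = (61300·1.923 + 1780·9.300)/63080 = 2.131 mg/L.

2.13 mg/L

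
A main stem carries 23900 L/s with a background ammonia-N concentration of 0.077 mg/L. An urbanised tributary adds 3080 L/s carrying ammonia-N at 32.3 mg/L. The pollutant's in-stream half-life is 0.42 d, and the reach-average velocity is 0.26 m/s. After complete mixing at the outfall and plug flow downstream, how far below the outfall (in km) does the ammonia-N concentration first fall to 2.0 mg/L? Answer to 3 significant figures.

8.58 km

After mixing, C = (23900·0.07700 + 3080·32.30) / 26980 = 101300/26980 = 3.756 mg/L.
Half-life 0.42 d → k = ln 2 / 0.42 = 1.650 d⁻¹.
Set 3.756·exp(−k·t) = 2.0 → t = ln(3.756/2.0)/k = 32990 s = 9.163 h.
Distance = v·t = 0.26·32990 = 8576 m = 8.576 km.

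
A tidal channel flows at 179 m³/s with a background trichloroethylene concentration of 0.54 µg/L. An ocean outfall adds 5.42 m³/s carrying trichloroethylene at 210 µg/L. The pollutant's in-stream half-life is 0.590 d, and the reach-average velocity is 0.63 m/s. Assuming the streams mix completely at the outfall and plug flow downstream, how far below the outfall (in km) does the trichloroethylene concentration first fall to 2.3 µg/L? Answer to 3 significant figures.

49.5 km

Flow-weighted average: C = (179.0·0.5400 + 5.420·210.0) / 184.4 = 1235/184.4 = 6.696 µg/L.
Half-life 0.590 d → k = ln 2 / 0.590 = 1.175 d⁻¹.
Set 6.696·exp(−k·t) = 2.3 → t = ln(6.696/2.3)/k = 78590 s = 21.83 h.
Distance = v·t = 0.63·78590 = 49510 m = 49.51 km.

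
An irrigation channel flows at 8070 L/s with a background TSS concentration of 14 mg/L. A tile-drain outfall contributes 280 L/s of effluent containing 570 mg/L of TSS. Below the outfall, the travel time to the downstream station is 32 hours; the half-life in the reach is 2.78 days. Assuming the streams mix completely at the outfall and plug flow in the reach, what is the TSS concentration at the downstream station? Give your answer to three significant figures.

23.4 mg/L

Mass balance: C = (8070·14.00 + 280.0·570.0) / 8350 = 272600/8350 = 32.64 mg/L.
Half-life 2.78 d → k = ln 2 / 2.78 = 0.2493 d⁻¹.
After decay, C = 32.64 × e^(−kt) = 32.64 × 0.7172 = 23.41 mg/L.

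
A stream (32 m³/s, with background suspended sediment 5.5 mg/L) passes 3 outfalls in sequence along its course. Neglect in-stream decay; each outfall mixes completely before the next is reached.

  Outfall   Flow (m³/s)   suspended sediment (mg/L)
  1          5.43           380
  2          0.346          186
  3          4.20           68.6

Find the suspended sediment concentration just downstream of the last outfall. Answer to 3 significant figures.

Below outfall 1: Q → 37.43 m³/s, C = (32.00·5.500 + 5.430·380.0)/37.43 = 59.83 mg/L.
Below outfall 2: Q → 37.78 m³/s, C = (37.43·59.83 + 0.3460·186.0)/37.78 = 60.98 mg/L.
Below outfall 3: Q → 41.98 m³/s, C = (37.78·60.98 + 4.200·68.60)/41.98 = 61.75 mg/L.

61.7 mg/L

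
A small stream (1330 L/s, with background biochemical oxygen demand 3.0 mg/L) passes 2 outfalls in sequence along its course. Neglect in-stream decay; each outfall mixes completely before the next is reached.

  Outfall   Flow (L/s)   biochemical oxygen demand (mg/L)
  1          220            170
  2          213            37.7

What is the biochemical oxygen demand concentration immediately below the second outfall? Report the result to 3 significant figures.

Outfall 1: combined Q = 1550 L/s; C = (1330·3.000 + 220.0·170.0)/1550 = 26.70 mg/L.
Outfall 2: combined Q = 1763 L/s; C = (1550·26.70 + 213.0·37.70)/1763 = 28.03 mg/L.

28.0 mg/L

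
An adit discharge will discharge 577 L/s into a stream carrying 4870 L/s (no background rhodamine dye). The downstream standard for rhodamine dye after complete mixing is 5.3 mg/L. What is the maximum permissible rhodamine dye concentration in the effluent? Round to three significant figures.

50.0 mg/L

At the limit, (Qr·Cr + Qe·Cₑ)/(Qr + Qe) = 5.3:
Cₑ = (5447·5.3 − 4870·0) / 577.0 = 50.03 mg/L.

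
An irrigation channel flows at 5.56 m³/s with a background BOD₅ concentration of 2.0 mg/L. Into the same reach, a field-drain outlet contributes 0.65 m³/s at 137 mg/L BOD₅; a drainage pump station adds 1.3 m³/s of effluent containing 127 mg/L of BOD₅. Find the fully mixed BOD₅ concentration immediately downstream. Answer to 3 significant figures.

Mixed concentration C = ΣQC/ΣQ = (5.560·2.000 + 0.6500·137.0 + 1.300·127.0) / 7.510 = 265.3/7.510 = 35.32 mg/L.

35.3 mg/L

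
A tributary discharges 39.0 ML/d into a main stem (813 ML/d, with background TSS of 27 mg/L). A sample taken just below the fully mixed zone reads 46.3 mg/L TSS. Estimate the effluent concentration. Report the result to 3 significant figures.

449 mg/L

Mass balance: 813.0·27.00 + 39.00·Cₑ = 852.0·46.30
→ Cₑ = (852.0·46.30 − 813.0·27.00) / 39.00 = 448.6 mg/L.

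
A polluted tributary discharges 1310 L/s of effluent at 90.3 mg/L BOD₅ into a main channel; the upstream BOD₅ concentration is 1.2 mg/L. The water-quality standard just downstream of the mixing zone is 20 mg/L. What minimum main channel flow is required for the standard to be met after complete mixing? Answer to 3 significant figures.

Set C_mix = 20: (Q·1.200 + 1310·90.30) / (Q + 1310) = 20
→ Q = 1310·(90.30 − 20)/(20 − 1.200) = 4899 L/s.

4900 L/s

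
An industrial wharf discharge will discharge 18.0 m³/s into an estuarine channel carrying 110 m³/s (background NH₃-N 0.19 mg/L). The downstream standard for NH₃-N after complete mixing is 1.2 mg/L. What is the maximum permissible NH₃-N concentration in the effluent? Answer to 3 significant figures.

At the limit, (Qr·Cr + Qe·Cₑ)/(Qr + Qe) = 1.2:
Cₑ = (128.0·1.2 − 110.0·0.1900) / 18.00 = 7.372 mg/L.

7.37 mg/L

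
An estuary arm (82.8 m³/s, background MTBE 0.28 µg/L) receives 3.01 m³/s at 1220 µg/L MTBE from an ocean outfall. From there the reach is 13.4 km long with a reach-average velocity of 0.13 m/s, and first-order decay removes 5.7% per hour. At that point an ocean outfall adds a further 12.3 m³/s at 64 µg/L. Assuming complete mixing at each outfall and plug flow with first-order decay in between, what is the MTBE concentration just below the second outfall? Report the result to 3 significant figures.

15.0 µg/L

Mass balance: C = (82.80·0.2800 + 3.010·1220) / 85.81 = 3695/85.81 = 43.06 µg/L; combined flow 85.81 m³/s.
Travel time t = 13.4·1000 / 0.13 = 103100 s = 28.63 h.
5.7%/h lost → k = −ln(1 − 0.057) = 0.05869 h⁻¹.
Decay over the reach: 43.06·exp(−kt) = 43.06·0.1863 = 8.023 µg/L.
At the second outfall, C = (85.81·8.023 + 12.30·64.00) / (85.81 + 12.30) = 15.04 µg/L.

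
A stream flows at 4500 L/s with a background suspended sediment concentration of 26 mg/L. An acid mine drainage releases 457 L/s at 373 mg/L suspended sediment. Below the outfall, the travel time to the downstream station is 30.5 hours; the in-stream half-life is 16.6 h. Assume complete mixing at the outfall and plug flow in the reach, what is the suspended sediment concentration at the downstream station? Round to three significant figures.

After mixing, C = (4500·26.00 + 457.0·373.0) / 4957 = 287500/4957 = 57.99 mg/L.
Half-life 16.6 h → k = ln 2 / 16.6 = 0.04176 h⁻¹ = 1.002 d⁻¹.
Applying C = C₀e^(−kt): 57.99 × 0.2798 = 16.23 mg/L.

16.2 mg/L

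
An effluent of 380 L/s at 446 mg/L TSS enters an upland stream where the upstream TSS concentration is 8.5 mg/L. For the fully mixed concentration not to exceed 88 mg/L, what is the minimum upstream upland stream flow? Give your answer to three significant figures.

1710 L/s

Set C_mix = 88: (Q·8.500 + 380.0·446.0) / (Q + 380.0) = 88
→ Q = 380.0·(446.0 − 88)/(88 − 8.500) = 1711 L/s.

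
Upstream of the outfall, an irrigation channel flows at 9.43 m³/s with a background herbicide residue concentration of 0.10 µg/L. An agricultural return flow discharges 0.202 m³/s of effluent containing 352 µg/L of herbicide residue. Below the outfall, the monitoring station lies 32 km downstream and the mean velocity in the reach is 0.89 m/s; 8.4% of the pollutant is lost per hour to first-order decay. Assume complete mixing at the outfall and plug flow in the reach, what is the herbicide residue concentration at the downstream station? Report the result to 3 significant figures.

3.11 µg/L

Mixed concentration C = ΣQC/ΣQ = (9.430·0.1000 + 0.2020·352.0) / 9.632 = 72.05/9.632 = 7.480 µg/L.
Travel time t = 32·1000 / 0.89 = 35960 s = 9.988 h.
8.4%/h lost → k = −ln(1 − 0.084) = 0.08774 h⁻¹.
First-order decay: C = 7.480·exp(−k·t) = 7.480·0.4163 = 3.114 µg/L.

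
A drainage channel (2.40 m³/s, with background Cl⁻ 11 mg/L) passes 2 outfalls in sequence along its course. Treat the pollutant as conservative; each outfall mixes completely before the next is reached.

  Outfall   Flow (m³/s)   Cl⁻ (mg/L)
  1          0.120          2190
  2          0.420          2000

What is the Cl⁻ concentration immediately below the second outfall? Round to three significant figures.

384 mg/L

Outfall 1: combined Q = 2.520 m³/s; C = (2.400·11.00 + 0.1200·2190)/2.520 = 114.8 mg/L.
Outfall 2: combined Q = 2.940 m³/s; C = (2.520·114.8 + 0.4200·2000)/2.940 = 384.1 mg/L.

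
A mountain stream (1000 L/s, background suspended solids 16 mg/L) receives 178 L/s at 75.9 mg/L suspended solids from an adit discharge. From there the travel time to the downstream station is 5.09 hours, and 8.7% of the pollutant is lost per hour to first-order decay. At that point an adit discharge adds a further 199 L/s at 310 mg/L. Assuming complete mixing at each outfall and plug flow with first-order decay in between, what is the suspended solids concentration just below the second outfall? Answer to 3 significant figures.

58.3 mg/L

Conservation of mass: C = (1000·16.00 + 178.0·75.90) / 1178 = 29510/1178 = 25.05 mg/L; combined flow 1178 L/s.
8.7%/h lost → k = −ln(1 − 0.087) = 0.09102 h⁻¹.
Applying C = C₀e^(−kt): 25.05 × 0.6292 = 15.76 mg/L.
Second outfall: C = (1178·15.76 + 199.0·310.0)/1377 = 58.28 mg/L.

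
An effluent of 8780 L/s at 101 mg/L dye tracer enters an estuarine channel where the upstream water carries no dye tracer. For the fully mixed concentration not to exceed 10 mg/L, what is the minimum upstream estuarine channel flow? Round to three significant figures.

Set C_mix = 10: (Q·0 + 8780·101.0) / (Q + 8780) = 10
→ Q = 8780·(101.0 − 10)/(10 − 0) = 79900 L/s.

79900 L/s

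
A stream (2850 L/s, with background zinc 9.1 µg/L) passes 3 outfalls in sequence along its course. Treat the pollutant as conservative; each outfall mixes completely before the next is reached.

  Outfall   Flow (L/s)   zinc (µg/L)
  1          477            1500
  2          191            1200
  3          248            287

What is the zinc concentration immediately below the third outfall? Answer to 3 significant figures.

277 µg/L

After outfall 1: Q = 2850 + 477.0 = 3327 L/s; C = (2850·9.100 + 477.0·1500)/3327 = 222.9 µg/L.
After outfall 2: Q = 3327 + 191.0 = 3518 L/s; C = (3327·222.9 + 191.0·1200)/3518 = 275.9 µg/L.
After outfall 3: Q = 3518 + 248.0 = 3766 L/s; C = (3518·275.9 + 248.0·287.0)/3766 = 276.6 µg/L.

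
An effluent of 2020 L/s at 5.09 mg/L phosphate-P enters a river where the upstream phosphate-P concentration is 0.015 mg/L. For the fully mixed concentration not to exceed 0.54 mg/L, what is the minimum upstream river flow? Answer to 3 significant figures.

17500 L/s

Set C_mix = 0.54: (Q·0.01500 + 2020·5.090) / (Q + 2020) = 0.54
→ Q = 2020·(5.090 − 0.54)/(0.54 − 0.01500) = 17510 L/s.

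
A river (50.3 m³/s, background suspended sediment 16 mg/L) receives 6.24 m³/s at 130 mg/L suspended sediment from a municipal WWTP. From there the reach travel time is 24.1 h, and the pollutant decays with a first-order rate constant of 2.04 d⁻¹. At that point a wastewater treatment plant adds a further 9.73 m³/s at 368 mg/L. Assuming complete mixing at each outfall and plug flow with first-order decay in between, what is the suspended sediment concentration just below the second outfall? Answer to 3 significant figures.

57.2 mg/L

Mixed concentration C = ΣQC/ΣQ = (50.30·16.00 + 6.240·130.0) / 56.54 = 1616/56.54 = 28.58 mg/L; combined flow 56.54 m³/s.
Applying C = C₀e^(−kt): 28.58 × 0.1289 = 3.685 mg/L.
At the second outfall, C = (56.54·3.685 + 9.730·368.0) / (56.54 + 9.730) = 57.18 mg/L.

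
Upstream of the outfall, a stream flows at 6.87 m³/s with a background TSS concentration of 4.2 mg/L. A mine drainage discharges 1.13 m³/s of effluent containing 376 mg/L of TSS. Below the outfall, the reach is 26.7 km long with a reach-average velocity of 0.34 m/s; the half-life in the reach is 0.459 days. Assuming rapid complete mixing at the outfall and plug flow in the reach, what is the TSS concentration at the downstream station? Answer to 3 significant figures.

14.4 mg/L

Mixed concentration C = ΣQC/ΣQ = (6.870·4.200 + 1.130·376.0) / 8.000 = 453.7/8.000 = 56.72 mg/L.
Travel time t = 26.7·1000 / 0.34 = 78530 s = 21.81 h.
Half-life 0.459 d → k = ln 2 / 0.459 = 1.510 d⁻¹.
After decay, C = 56.72 × e^(−kt) = 56.72 × 0.2535 = 14.38 mg/L.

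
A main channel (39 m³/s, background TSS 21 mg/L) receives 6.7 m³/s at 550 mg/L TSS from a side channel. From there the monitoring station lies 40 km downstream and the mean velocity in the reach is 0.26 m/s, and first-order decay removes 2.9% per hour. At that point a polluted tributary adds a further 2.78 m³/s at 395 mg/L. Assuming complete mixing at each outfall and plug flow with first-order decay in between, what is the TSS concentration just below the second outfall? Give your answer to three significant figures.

49.1 mg/L

Flow-weighted average: C = (39.00·21.00 + 6.700·550.0) / 45.70 = 4504/45.70 = 98.56 mg/L; combined flow 45.70 m³/s.
Travel time t = 40·1000 / 0.26 = 153800 s = 42.74 h.
2.9%/h lost → k = −ln(1 − 0.029) = 0.02943 h⁻¹.
Decay over the reach: 98.56·exp(−kt) = 98.56·0.2843 = 28.02 mg/L.
Second outfall: C = (45.70·28.02 + 2.780·395.0)/48.48 = 49.07 mg/L.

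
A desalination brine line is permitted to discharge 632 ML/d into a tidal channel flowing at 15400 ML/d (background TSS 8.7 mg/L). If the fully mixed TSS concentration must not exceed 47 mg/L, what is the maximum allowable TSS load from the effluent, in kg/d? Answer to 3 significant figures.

Mass balance at the limit: 15400·8.700 + 632.0·Cₑ = 16030·47 → Cₑ = 980.3 mg/L.
632.0 ML/d = 7.315 m³/s. Load = 7.315 m³/s × 980.3 g/m³ × 86 400 s/d = 619500 kg/d.

620000 kg/d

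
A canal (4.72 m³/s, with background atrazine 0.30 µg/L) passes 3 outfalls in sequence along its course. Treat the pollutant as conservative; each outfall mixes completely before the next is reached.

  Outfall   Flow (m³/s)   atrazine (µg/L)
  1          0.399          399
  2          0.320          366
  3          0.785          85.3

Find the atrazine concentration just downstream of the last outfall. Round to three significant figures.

After outfall 1: Q = 4.720 + 0.3990 = 5.119 m³/s; C = (4.720·0.3000 + 0.3990·399.0)/5.119 = 31.38 µg/L.
After outfall 2: Q = 5.119 + 0.3200 = 5.439 m³/s; C = (5.119·31.38 + 0.3200·366.0)/5.439 = 51.06 µg/L.
After outfall 3: Q = 5.439 + 0.7850 = 6.224 m³/s; C = (5.439·51.06 + 0.7850·85.30)/6.224 = 55.38 µg/L.

55.4 µg/L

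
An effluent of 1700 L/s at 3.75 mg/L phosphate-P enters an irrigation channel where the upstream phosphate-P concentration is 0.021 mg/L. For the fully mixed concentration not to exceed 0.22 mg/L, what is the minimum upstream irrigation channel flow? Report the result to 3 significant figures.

Set C_mix = 0.22: (Q·0.02100 + 1700·3.750) / (Q + 1700) = 0.22
→ Q = 1700·(3.750 − 0.22)/(0.22 − 0.02100) = 30160 L/s.

30200 L/s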